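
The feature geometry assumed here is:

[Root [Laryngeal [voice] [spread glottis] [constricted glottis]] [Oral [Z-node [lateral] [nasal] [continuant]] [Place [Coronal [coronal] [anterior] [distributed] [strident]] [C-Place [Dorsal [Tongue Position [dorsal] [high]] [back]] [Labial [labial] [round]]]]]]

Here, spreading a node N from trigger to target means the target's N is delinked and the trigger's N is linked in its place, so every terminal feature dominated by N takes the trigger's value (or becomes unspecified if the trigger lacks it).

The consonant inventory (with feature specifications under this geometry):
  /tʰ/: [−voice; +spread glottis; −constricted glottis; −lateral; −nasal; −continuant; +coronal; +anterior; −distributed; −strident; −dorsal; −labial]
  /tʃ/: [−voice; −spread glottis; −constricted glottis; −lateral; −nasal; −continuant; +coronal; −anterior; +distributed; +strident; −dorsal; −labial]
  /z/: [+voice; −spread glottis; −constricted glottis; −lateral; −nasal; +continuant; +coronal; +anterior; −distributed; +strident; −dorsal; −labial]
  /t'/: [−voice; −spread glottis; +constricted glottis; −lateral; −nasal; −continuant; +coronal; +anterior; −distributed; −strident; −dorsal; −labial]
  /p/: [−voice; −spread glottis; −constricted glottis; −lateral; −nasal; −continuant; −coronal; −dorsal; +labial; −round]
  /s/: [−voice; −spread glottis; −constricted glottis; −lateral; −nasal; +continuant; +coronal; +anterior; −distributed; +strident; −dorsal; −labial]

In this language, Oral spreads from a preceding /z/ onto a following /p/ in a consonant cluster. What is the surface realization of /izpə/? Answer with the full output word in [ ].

The Oral node dominates the terminals [lateral], [nasal], [continuant], [coronal], [anterior], [distributed], [strident], [dorsal], [high], [back], [labial], [round].
Spreading Oral from /z/ onto /p/ replaces those values with /z/'s: [−lateral], [−nasal], [+continuant], [+coronal], [+anterior], [−distributed], [+strident], [−dorsal], [−labial]. Features outside Oral ([voice], [spread glottis], [constricted glottis]) stay as in /p/.
The resulting bundle matches /s/ in the inventory; substituting it for /p/ gives [izsə].

[izsə]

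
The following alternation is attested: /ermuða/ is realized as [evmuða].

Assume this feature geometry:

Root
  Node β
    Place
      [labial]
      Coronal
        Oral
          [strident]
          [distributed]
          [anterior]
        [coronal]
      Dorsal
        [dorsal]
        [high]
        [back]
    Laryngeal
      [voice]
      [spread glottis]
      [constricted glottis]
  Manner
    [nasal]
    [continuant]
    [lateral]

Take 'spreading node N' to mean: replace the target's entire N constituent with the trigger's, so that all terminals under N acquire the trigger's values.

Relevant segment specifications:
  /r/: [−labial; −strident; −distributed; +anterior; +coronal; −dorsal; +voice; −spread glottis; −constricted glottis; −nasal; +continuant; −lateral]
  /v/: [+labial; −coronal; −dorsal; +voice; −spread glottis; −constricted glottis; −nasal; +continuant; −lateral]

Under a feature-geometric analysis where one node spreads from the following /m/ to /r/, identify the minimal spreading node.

/r/ and [v] differ in [labial], [coronal], [anterior], [distributed], [strident]; every other specified feature is identical.
In this geometry the lowest node dominating all of them is Place: every daughter of Place dominates only a proper subset, so no lower node suffices.
If Place spreads, every terminal under it takes /m/'s value, producing [v] as observed.
Features on which the two segments disagree outside Place, such as [continuant], [nasal], are unchanged — nothing dominating them spread, and Place is the minimal sufficient constituent.

Place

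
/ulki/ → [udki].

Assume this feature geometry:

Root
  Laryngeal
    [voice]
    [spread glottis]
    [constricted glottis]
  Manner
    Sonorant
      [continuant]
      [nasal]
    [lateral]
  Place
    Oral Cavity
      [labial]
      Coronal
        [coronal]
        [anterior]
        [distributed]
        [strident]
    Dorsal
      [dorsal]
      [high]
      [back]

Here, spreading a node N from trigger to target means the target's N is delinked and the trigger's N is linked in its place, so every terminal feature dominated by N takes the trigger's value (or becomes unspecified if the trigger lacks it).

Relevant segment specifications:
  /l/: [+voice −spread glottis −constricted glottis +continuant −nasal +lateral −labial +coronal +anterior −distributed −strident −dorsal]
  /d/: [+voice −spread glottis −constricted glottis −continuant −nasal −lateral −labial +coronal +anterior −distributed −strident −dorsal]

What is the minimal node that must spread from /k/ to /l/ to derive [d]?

Manner

/l/ and [d] differ in [continuant], [lateral]; every other specified feature is identical.
Tracing each changed feature up the tree, the paths first meet at Manner; any lower node misses at least one of them.
If Manner spreads, every terminal under it takes /k/'s value, producing [d] as observed.
Since [coronal], [voice] are preserved even though /k/ disagrees there, no node above Manner spread.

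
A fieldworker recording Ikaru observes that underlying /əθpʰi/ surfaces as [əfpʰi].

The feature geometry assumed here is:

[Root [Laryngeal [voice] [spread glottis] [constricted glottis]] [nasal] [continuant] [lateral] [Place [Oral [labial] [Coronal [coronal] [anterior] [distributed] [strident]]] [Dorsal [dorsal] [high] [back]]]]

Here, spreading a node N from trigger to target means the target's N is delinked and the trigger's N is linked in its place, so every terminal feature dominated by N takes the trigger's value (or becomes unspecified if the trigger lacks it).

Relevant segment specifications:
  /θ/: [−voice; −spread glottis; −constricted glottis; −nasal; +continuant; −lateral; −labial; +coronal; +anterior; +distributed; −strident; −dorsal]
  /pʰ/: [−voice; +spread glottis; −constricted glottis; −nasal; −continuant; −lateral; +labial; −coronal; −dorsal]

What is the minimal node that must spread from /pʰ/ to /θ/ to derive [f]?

Comparing /θ/ with its surface form [f], the features that change are [labial], [coronal], [anterior], [distributed], [strident].
These terminals are all dominated by Oral, and no proper subconstituent of Oral covers them all; Oral is their lowest common ancestor.
If Oral spreads, every terminal under it takes /pʰ/'s value, producing [f] as observed.
Features on which the two segments disagree outside Oral, such as [continuant], [spread glottis], are unchanged — nothing dominating them spread, and Oral is the minimal sufficient constituent.

Oral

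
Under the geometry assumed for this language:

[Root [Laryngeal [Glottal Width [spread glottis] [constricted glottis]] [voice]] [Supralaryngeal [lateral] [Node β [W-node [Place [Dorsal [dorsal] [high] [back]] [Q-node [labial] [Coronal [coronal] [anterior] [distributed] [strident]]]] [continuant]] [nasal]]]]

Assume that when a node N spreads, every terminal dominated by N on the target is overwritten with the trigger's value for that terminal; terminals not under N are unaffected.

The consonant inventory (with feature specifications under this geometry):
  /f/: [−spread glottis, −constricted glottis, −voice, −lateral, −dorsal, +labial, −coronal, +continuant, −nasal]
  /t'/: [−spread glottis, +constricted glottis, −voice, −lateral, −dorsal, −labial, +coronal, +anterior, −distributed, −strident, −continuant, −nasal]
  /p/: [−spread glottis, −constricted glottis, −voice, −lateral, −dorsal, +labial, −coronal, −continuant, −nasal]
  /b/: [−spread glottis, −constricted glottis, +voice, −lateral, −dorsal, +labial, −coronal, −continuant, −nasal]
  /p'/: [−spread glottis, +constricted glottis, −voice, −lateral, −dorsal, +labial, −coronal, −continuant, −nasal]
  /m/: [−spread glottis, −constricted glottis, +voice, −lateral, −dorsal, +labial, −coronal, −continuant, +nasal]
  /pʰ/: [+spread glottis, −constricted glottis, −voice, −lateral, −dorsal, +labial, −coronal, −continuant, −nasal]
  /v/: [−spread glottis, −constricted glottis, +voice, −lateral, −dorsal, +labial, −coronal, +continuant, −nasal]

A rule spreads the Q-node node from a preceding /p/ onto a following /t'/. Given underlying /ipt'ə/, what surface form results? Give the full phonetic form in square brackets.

The Q-node node dominates the terminals [labial], [coronal], [anterior], [distributed], [strident].
The target acquires /p/'s values for everything under Q-node — [+labial], [−coronal] — while keeping its own [spread glottis], [constricted glottis], [voice], ….
The resulting bundle matches /p'/ in the inventory; substituting it for /t'/ gives [ipp'ə].

[ipp'ə]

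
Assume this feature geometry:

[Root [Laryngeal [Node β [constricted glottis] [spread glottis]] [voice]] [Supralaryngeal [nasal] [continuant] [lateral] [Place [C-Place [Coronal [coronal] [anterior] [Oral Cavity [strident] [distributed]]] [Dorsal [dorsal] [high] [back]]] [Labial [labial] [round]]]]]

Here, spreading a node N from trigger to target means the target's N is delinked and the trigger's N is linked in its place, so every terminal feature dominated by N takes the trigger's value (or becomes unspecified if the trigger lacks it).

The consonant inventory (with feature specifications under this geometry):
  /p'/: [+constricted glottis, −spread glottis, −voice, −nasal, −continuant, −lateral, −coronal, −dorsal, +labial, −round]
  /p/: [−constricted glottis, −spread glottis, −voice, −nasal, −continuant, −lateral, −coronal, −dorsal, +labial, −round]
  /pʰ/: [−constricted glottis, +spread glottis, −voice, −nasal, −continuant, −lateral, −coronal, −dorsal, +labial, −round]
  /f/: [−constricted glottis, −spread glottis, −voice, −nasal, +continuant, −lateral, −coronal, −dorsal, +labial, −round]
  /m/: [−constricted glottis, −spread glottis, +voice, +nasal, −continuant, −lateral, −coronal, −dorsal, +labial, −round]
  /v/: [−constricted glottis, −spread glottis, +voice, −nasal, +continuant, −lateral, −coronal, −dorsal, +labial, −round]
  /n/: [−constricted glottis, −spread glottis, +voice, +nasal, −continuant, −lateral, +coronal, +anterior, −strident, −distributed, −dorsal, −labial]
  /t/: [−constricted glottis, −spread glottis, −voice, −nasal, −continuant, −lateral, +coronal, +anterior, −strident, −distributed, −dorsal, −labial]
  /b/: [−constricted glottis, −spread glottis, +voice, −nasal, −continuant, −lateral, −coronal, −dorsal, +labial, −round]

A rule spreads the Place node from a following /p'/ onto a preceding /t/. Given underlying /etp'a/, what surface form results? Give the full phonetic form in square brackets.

[epp'a]

Place immediately or transitively dominates [coronal], [anterior], [strident], [distributed], [dorsal], [high], [back], [labial], [round].
Spreading Place from /p'/ onto /t/ replaces those values with /p'/'s: [−coronal], [−dorsal], [+labial], [−round]. Features outside Place ([constricted glottis], [spread glottis], [voice], …) stay as in /t/.
This feature bundle is that of [p], so /etp'a/ surfaces as [epp'a].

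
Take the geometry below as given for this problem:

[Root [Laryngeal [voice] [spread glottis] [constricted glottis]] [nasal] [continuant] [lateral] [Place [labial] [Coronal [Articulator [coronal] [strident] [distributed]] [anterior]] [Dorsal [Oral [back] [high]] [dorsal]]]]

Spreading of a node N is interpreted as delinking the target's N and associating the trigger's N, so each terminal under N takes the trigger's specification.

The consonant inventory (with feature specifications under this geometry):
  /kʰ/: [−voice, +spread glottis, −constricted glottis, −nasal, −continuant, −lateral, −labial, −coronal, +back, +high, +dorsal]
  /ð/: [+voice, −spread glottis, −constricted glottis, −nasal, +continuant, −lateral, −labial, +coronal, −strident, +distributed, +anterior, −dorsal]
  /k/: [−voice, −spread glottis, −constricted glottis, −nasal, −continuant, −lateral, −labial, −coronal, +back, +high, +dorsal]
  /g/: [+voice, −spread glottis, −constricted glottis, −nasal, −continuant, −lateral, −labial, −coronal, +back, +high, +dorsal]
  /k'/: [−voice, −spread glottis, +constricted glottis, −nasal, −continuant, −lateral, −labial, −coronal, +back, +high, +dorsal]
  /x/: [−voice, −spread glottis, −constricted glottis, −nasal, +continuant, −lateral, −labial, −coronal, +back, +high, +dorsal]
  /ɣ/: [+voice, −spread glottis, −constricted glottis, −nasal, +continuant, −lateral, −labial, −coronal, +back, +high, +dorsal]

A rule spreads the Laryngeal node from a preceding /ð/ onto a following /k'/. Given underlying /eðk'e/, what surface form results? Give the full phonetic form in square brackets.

Terminals under Laryngeal in this geometry: [voice], [spread glottis], [constricted glottis].
Spreading Laryngeal from /ð/ onto /k'/ replaces those values with /ð/'s: [+voice], [−spread glottis], [−constricted glottis]. Features outside Laryngeal ([nasal], [continuant], [lateral], …) stay as in /k'/.
This feature bundle is that of [g], so /eðk'e/ surfaces as [eðge].

[eðge]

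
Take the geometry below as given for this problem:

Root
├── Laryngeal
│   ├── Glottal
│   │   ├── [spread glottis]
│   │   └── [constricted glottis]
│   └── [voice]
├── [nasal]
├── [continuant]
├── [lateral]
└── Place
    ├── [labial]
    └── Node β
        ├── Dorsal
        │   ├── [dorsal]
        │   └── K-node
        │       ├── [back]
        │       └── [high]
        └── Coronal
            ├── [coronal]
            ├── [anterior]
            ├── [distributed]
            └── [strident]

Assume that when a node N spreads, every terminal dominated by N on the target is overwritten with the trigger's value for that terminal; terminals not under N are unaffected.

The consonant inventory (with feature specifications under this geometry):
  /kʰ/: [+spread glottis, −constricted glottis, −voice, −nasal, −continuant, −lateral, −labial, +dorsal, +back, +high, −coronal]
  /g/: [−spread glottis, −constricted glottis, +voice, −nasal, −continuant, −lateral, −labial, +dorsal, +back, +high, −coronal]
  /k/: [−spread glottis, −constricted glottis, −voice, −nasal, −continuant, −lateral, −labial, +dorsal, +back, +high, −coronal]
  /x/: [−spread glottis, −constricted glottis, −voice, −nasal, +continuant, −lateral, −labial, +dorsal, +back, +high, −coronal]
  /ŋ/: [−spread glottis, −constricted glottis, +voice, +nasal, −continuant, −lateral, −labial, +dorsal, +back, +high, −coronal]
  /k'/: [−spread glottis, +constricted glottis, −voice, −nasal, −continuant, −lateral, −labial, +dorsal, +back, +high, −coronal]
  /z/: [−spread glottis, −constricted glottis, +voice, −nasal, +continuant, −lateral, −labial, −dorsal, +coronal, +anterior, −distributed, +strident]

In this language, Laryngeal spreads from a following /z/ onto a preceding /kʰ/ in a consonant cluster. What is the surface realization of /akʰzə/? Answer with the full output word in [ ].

The Laryngeal node dominates the terminals [spread glottis], [constricted glottis], [voice].
The target acquires /z/'s values for everything under Laryngeal — [−spread glottis], [−constricted glottis], [+voice] — while keeping its own [nasal], [continuant], [lateral], ….
This feature bundle is that of [g], so /akʰzə/ surfaces as [agzə].

[agzə]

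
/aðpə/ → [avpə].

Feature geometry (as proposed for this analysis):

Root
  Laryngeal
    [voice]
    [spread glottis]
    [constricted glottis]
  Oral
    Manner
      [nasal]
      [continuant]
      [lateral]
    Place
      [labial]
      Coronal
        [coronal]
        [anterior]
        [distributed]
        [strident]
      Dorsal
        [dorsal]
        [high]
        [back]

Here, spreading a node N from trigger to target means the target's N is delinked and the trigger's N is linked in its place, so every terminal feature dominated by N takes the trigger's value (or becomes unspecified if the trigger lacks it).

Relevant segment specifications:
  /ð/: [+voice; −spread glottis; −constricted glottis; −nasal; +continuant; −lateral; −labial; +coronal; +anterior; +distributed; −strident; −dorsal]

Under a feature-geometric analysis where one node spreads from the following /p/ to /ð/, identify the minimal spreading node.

Place

/ð/ and [v] differ in [labial], [coronal], [anterior], [distributed], [strident]; every other specified feature is identical.
In this geometry the lowest node dominating all of them is Place: every daughter of Place dominates only a proper subset, so no lower node suffices.
If Place spreads, every terminal under it takes /p/'s value, producing [v] as observed.
Had Oral or a higher node spread, [continuant] would have taken /p/'s value; it stays as in /ð/, confirming the spreading constituent is exactly Place.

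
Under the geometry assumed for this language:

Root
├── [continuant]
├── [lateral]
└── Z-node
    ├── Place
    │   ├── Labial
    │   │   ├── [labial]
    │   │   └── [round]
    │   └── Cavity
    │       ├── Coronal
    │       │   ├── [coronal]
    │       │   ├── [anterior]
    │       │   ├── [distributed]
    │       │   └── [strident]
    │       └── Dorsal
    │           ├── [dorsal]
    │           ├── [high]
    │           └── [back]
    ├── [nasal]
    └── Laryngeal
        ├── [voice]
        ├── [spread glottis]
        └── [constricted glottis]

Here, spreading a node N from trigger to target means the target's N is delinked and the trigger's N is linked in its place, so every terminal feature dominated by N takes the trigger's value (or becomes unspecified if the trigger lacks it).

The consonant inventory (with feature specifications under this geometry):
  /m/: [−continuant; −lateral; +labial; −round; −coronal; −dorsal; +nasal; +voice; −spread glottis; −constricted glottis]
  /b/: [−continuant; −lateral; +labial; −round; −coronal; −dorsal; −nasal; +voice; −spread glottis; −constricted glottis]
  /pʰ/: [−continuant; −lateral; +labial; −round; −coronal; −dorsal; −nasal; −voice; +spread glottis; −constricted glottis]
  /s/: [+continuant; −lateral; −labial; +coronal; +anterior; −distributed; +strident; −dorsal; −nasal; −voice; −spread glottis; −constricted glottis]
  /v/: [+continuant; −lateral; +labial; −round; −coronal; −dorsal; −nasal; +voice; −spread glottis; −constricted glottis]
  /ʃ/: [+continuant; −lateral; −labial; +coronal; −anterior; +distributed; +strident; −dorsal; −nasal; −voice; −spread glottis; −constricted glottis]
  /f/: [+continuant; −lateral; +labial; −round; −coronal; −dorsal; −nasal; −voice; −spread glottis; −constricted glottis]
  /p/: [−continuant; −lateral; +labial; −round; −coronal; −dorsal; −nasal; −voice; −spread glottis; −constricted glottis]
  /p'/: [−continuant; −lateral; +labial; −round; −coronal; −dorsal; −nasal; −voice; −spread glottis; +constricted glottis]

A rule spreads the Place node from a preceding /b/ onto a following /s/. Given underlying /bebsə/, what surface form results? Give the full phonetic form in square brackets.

[bebfə]

The Place node dominates the terminals [labial], [round], [coronal], [anterior], [distributed], [strident], [dorsal], [high], [back].
Spreading Place from /b/ onto /s/ replaces those values with /b/'s: [+labial], [−round], [−coronal], [−dorsal]. Features outside Place ([continuant], [lateral], [nasal], …) stay as in /s/.
The resulting bundle matches /f/ in the inventory; substituting it for /s/ gives [bebfə].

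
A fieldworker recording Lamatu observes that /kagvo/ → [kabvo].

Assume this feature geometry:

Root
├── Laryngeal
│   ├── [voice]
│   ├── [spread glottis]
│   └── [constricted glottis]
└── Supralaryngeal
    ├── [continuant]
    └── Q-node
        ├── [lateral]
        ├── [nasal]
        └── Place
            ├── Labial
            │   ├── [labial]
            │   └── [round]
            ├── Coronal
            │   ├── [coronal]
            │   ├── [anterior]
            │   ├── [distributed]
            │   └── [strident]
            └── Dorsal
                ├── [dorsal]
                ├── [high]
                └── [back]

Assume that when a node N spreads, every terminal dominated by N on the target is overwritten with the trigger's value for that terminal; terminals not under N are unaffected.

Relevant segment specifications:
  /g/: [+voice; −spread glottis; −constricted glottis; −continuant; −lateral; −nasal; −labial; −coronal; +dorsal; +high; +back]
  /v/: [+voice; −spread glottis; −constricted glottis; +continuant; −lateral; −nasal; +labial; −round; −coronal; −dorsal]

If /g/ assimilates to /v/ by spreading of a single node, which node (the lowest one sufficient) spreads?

Comparing /g/ with its surface form [b], the features that change are [labial], [round], [dorsal], [high], [back].
In this geometry the lowest node dominating all of them is Place: every daughter of Place dominates only a proper subset, so no lower node suffices.
Spreading Place from /v/ overwrites each of those terminals with /v/'s values, yielding exactly [b].
[continuant] stays as in /g/ although /v/ differs there, so no node dominating it spread; among the remaining candidates Place is the lowest that derives the output.

Place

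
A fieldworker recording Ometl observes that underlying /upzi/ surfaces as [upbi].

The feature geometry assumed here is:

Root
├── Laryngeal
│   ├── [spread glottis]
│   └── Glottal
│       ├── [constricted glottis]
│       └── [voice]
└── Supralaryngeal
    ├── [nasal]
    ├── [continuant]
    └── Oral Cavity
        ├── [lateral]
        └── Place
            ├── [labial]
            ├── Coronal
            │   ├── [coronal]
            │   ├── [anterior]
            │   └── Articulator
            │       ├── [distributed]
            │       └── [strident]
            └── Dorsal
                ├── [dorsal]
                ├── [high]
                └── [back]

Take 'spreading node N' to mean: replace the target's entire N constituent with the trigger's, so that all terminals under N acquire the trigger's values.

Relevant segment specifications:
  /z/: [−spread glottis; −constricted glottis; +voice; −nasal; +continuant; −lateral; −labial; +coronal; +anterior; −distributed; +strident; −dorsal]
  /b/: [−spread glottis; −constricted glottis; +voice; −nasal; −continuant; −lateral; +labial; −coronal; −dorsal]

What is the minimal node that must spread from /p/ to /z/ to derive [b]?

/z/ and [b] differ in [continuant], [labial], [coronal], [anterior], [distributed], [strident]; every other specified feature is identical.
In this geometry the lowest node dominating all of them is Supralaryngeal: every daughter of Supralaryngeal dominates only a proper subset, so no lower node suffices.
Delinking /z/'s Supralaryngeal and associating /p/'s Supralaryngeal gives precisely the feature bundle of [b].
Had Root spread, [voice] would have taken /p/'s value; it stays as in /z/, confirming the spreading constituent is exactly Supralaryngeal.

Supralaryngeal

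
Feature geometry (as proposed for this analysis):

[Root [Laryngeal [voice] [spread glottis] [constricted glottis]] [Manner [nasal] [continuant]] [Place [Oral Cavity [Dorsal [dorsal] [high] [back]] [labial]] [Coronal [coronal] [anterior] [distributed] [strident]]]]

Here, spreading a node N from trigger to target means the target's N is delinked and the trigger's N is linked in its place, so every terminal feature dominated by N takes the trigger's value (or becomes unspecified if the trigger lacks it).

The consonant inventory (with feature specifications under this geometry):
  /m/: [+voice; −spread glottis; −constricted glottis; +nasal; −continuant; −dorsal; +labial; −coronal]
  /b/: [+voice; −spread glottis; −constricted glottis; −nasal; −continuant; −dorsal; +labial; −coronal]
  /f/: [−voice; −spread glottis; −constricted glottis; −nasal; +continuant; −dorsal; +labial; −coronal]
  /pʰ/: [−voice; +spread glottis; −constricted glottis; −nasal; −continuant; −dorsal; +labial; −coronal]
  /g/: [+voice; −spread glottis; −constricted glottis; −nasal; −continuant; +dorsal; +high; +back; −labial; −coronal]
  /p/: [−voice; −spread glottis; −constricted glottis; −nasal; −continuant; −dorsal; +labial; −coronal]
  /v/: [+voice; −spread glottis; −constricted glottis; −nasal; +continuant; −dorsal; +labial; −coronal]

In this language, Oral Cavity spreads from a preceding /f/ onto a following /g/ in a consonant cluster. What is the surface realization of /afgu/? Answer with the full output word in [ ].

Oral Cavity immediately or transitively dominates [dorsal], [high], [back], [labial].
Spreading Oral Cavity from /f/ onto /g/ replaces those values with /f/'s: [−dorsal], [+labial]. Features outside Oral Cavity ([voice], [spread glottis], [constricted glottis], …) stay as in /g/.
The resulting bundle matches /b/ in the inventory; substituting it for /g/ gives [afbu].

[afbu]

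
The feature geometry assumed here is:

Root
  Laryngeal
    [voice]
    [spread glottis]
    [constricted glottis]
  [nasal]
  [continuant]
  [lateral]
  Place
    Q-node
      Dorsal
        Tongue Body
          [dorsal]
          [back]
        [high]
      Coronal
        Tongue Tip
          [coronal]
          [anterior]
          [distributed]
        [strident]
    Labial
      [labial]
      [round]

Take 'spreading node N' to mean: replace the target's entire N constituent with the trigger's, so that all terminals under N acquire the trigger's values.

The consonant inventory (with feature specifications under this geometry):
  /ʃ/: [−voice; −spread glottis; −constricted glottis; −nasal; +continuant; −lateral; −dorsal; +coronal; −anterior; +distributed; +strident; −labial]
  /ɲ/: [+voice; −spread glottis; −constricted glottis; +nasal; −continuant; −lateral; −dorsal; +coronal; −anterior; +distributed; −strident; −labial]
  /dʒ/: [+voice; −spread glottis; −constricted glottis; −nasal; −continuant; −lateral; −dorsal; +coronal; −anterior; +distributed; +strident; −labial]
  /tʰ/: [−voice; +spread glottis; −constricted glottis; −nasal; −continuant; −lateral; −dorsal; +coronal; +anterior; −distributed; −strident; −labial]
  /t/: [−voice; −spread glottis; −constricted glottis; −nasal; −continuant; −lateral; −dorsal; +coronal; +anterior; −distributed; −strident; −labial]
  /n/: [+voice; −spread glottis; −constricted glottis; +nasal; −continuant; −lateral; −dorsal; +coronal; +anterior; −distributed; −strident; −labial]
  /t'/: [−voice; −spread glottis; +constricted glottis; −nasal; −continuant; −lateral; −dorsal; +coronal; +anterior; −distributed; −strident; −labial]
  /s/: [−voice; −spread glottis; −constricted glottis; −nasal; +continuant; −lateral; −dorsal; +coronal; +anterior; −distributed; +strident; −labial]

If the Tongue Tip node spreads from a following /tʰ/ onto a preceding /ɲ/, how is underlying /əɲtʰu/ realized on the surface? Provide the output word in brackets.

The Tongue Tip node dominates the terminals [coronal], [anterior], [distributed].
The target acquires /tʰ/'s values for everything under Tongue Tip — [+coronal], [+anterior], [−distributed] — while keeping its own [voice], [spread glottis], [constricted glottis], ….
The resulting bundle matches /n/ in the inventory; substituting it for /ɲ/ gives [əntʰu].

[əntʰu]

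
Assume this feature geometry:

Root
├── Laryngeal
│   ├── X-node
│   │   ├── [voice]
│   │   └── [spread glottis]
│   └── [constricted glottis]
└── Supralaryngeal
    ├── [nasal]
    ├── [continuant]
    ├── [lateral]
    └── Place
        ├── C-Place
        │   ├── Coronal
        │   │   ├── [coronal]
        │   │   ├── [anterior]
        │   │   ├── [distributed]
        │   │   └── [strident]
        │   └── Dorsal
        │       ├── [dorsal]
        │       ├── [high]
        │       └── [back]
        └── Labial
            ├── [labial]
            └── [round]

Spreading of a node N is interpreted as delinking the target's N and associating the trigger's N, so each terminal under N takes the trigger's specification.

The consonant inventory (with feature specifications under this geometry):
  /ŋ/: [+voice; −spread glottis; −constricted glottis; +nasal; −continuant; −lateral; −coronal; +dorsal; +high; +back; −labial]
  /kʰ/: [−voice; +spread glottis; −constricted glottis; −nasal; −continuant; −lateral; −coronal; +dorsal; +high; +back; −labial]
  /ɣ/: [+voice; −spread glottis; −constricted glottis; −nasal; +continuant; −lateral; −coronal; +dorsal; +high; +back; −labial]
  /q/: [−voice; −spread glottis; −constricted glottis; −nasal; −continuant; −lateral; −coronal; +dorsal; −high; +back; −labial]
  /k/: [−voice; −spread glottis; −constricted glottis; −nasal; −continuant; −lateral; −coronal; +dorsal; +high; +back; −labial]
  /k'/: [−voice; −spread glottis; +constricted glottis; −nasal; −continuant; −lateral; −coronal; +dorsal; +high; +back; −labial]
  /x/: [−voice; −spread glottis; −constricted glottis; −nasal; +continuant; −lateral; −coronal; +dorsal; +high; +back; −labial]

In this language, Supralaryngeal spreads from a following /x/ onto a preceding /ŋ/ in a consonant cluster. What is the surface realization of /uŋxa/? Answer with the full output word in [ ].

Terminals under Supralaryngeal in this geometry: [nasal], [continuant], [lateral], [coronal], [anterior], [distributed], [strident], [dorsal], [high], [back], [labial], [round].
The target acquires /x/'s values for everything under Supralaryngeal — [−nasal], [+continuant], [−lateral], [−coronal], [+dorsal], [+high], [+back], [−labial] — while keeping its own [voice], [spread glottis], [constricted glottis].
The resulting bundle matches /ɣ/ in the inventory; substituting it for /ŋ/ gives [uɣxa].

[uɣxa]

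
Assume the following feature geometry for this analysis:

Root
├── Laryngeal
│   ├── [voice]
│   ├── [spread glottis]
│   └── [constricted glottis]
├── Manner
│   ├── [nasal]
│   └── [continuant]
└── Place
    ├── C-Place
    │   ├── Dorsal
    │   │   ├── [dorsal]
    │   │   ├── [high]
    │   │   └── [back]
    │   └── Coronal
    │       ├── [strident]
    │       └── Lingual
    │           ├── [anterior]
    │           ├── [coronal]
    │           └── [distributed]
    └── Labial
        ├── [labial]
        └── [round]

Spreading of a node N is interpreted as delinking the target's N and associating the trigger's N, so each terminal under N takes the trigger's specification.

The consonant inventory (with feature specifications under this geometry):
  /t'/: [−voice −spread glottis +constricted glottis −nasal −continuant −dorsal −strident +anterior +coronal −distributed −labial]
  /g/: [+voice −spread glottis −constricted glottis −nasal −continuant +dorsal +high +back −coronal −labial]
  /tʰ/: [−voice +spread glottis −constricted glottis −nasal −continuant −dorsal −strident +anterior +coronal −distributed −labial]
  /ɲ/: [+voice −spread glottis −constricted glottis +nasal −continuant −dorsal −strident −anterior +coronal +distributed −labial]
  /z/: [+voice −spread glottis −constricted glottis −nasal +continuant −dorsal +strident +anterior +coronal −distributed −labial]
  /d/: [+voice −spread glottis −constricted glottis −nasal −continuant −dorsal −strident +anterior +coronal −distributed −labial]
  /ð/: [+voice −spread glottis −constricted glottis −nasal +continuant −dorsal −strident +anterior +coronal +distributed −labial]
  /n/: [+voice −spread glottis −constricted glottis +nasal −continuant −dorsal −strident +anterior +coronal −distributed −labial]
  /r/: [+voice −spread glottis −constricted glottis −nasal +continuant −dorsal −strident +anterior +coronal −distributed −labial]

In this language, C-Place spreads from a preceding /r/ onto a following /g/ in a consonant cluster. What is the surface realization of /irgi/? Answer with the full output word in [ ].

The C-Place node dominates the terminals [dorsal], [high], [back], [strident], [anterior], [coronal], [distributed].
Spreading C-Place from /r/ onto /g/ replaces those values with /r/'s: [−dorsal], [−strident], [+anterior], [+coronal], [−distributed]. Features outside C-Place ([voice], [spread glottis], [constricted glottis], …) stay as in /g/.
Among the inventory, only /d/ has exactly this specification, giving the surface form [irdi].

[irdi]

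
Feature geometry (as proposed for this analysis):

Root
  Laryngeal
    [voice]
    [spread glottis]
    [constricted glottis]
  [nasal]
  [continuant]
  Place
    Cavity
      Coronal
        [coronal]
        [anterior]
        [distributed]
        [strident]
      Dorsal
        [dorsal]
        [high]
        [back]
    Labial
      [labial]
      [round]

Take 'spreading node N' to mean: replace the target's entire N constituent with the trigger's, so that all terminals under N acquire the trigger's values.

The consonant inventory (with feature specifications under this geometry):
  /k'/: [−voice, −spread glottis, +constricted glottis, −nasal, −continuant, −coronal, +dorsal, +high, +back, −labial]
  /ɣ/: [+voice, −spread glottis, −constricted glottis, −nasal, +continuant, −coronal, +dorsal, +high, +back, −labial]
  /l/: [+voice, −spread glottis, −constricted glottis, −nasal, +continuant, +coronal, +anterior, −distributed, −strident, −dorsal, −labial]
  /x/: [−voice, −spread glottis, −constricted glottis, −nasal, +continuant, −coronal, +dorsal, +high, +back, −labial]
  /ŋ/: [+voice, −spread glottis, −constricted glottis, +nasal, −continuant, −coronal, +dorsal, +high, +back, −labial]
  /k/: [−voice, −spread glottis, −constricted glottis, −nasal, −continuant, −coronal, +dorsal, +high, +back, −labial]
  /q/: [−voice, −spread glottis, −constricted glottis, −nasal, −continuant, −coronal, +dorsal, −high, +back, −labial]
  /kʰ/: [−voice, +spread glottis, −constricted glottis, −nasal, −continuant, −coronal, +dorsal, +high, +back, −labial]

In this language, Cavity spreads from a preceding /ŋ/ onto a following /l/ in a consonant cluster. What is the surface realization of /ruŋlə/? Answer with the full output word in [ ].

Terminals under Cavity in this geometry: [coronal], [anterior], [distributed], [strident], [dorsal], [high], [back].
The target acquires /ŋ/'s values for everything under Cavity — [−coronal], [+dorsal], [+high], [+back] — while keeping its own [voice], [spread glottis], [constricted glottis], ….
Among the inventory, only /ɣ/ has exactly this specification, giving the surface form [ruŋɣə].

[ruŋɣə]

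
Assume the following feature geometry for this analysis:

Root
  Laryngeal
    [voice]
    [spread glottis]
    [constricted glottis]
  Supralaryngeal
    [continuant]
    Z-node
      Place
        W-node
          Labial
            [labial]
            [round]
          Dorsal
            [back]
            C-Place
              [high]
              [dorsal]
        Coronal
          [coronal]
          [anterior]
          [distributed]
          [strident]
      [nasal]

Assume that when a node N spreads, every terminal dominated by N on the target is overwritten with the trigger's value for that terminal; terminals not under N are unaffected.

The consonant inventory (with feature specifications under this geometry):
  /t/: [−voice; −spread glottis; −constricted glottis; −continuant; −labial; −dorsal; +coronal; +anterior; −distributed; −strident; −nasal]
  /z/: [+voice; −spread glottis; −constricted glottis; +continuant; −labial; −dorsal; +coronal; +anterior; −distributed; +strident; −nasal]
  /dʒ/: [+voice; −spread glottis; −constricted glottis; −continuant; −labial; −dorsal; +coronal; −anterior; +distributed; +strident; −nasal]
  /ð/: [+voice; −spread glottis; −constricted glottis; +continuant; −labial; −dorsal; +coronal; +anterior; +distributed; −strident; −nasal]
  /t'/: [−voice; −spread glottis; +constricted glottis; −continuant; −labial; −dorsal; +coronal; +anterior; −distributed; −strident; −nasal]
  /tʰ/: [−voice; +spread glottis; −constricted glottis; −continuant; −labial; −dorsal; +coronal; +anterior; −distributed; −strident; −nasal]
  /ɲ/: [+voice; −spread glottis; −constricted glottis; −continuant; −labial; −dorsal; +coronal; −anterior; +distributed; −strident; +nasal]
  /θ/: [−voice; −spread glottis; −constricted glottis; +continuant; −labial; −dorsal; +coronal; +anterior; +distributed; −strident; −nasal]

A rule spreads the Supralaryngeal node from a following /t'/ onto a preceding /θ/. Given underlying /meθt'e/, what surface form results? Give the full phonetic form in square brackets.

[mett'e]

The Supralaryngeal node dominates the terminals [continuant], [labial], [round], [back], [high], [dorsal], [coronal], [anterior], [distributed], [strident], [nasal].
After delinking /θ/'s Supralaryngeal and linking /t'/'s, the affected terminals become [−continuant], [−labial], [−dorsal], [+coronal], [+anterior], [−distributed], [−strident], [−nasal]; [voice], [spread glottis], [constricted glottis] (outside Supralaryngeal) are retained from /θ/.
Among the inventory, only /t/ has exactly this specification, giving the surface form [mett'e].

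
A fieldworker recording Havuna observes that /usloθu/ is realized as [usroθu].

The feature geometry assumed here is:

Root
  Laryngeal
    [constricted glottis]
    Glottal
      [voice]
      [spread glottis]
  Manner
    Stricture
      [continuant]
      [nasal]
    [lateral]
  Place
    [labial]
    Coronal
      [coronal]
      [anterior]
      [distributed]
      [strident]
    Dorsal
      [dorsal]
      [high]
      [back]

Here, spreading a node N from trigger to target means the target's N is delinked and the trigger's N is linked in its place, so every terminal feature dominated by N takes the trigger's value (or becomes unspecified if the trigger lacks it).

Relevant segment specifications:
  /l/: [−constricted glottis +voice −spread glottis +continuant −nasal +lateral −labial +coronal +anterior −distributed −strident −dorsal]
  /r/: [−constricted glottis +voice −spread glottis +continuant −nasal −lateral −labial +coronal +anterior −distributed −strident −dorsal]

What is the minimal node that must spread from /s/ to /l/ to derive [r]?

[lateral]

Comparing /l/ with its surface form [r], the only feature that changes is [lateral].
Since just one terminal is affected and it takes /s/'s value, spreading the terminal [lateral] alone is sufficient and minimal.
Features on which the two segments disagree outside [lateral], such as [strident], [voice], are unchanged — nothing dominating them spread, and [lateral] is the minimal sufficient constituent.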